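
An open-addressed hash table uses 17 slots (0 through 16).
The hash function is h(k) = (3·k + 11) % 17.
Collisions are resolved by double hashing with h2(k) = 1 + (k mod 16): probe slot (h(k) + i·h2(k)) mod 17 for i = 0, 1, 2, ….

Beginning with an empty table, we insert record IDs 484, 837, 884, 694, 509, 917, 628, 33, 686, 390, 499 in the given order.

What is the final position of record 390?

484: h=1 → slot 1
837: h=6 → slot 6
884: h=11 → slot 11
694: h=2 → slot 2
509: h=8 → slot 8
917: h=8, h2=6, probe 8,14 → slot 14
628: h=8, h2=5, probe 8,13 → slot 13
33: h=8, h2=2, probe 8,10 → slot 10
686: h=12 → slot 12
390: h=8, h2=7, probe 8,15 → slot 15
499: h=12, h2=4, probe 12,16 → slot 16
Table: [∅, 484, 694, ∅, ∅, ∅, 837, ∅, 509, ∅, 33, 884, 686, 628, 917, 390, 499]

15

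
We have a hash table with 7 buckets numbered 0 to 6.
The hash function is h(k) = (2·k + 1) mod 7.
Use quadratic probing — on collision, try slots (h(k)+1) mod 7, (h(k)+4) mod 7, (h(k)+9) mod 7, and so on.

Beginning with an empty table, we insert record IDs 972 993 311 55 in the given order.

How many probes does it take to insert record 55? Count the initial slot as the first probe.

3

972 hashes to 6; slot 6 is free -> place at 6.
993 hashes to 6; 6 taken -> place at 0.
311 hashes to 0; 0 taken -> place at 1.
55 hashes to 6; 6,0 taken -> place at 3.
Table: [993, 311, ., 55, ., ., 972]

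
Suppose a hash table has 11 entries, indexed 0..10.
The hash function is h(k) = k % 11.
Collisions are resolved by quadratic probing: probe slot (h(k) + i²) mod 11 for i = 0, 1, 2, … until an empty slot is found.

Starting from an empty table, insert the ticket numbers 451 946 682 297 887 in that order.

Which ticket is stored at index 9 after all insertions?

297

451: h=0 -> slot 0
946: h=0, probe 0,1 -> slot 1
682: h=0, probe 0,1,4 -> slot 4
297: h=0, probe 0,1,4,9 -> slot 9
887: h=7 -> slot 7
Table: [451, 946, ∅, ∅, 682, ∅, ∅, 887, ∅, 297, ∅]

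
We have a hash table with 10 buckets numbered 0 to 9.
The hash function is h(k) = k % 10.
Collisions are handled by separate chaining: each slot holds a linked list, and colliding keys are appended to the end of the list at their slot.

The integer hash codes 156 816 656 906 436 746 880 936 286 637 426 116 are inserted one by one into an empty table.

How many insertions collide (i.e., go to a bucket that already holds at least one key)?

156 -> bucket 6
816 -> bucket 6 (collision)
656 -> bucket 6 (collision)
906 -> bucket 6 (collision)
436 -> bucket 6 (collision)
746 -> bucket 6 (collision)
880 -> bucket 0
936 -> bucket 6 (collision)
286 -> bucket 6 (collision)
637 -> bucket 7
426 -> bucket 6 (collision)
116 -> bucket 6 (collision)
Final buckets:
0: 880
1: .
2: .
3: .
4: .
5: .
6: 156 -> 816 -> 656 -> 906 -> 436 -> 746 -> 936 -> 286 -> 426 -> 116
7: 637
8: .
9: .

9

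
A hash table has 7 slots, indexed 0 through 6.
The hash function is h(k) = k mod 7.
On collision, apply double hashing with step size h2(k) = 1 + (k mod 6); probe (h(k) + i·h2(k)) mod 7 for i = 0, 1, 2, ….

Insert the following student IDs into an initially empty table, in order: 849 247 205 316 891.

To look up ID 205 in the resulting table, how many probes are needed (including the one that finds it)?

Insert 849: h=2, slot 2 empty => index 2.
Insert 247: h=2, h2=2, slot 2 occupied => index 4.
Insert 205: h=2, h2=2, slots 2,4 occupied => index 6.
Insert 316: h=1, slot 1 empty => index 1.
Insert 891: h=2, h2=4, slots 2,6 occupied => index 3.
Table: [—, 316, 849, 891, 247, —, 205]
Lookup 205: h=2, h2=2, probe 2,4,6 → found at 6.

3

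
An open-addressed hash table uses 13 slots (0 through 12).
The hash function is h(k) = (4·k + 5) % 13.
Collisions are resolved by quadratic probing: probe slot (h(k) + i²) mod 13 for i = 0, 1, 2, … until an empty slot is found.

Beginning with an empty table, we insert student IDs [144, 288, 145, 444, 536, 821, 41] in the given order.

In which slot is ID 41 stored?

Insert 144: h=9, slot 9 empty → index 9.
Insert 288: h=0, slot 0 empty → index 0.
Insert 145: h=0, slot 0 occupied → index 1.
Insert 444: h=0, slots 0,1 occupied → index 4.
Insert 536: h=4, slot 4 occupied → index 5.
Insert 821: h=0, slots 0,1,4,9 occupied → index 3.
Insert 41: h=0, slots 0,1,4,9,3 occupied → index 12.
Table: [288, 145, —, 821, 444, 536, —, —, —, 144, —, —, 41]

12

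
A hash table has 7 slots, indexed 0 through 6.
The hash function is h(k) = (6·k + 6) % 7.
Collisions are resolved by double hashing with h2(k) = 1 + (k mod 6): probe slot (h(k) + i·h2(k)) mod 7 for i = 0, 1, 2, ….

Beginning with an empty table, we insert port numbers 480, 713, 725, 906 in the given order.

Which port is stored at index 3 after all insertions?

Insert 480: h=2, slot 2 empty => index 2.
Insert 713: h=0, slot 0 empty => index 0.
Insert 725: h=2, h2=6, slot 2 occupied => index 1.
Insert 906: h=3, slot 3 empty => index 3.
Table: [713, 725, 480, 906, _, _, _]

906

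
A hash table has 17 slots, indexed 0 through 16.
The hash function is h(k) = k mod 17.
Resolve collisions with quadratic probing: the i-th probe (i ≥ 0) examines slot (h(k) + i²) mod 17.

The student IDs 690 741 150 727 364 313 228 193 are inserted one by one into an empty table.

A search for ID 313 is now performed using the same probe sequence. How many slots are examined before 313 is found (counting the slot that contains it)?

2

Insert 690: h=10, slot 10 empty → index 10.
Insert 741: h=10, slot 10 occupied → index 11.
Insert 150: h=14, slot 14 empty → index 14.
Insert 727: h=13, slot 13 empty → index 13.
Insert 364: h=7, slot 7 empty → index 7.
Insert 313: h=7, slot 7 occupied → index 8.
Insert 228: h=7, slots 7,8,11 occupied → index 16.
Insert 193: h=6, slot 6 empty → index 6.
Table: [., ., ., ., ., ., 193, 364, 313, ., 690, 741, ., 727, 150, ., 228]
Lookup 313: h=7, probe 7,8 → found at 8.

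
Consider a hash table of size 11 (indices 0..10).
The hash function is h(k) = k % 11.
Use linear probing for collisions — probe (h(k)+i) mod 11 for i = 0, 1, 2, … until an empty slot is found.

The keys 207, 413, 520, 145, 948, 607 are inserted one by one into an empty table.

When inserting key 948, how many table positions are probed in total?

3

Insert 207: h=9, slot 9 empty => index 9.
Insert 413: h=6, slot 6 empty => index 6.
Insert 520: h=3, slot 3 empty => index 3.
Insert 145: h=2, slot 2 empty => index 2.
Insert 948: h=2, slots 2,3 occupied => index 4.
Insert 607: h=2, slots 2,3,4 occupied => index 5.
Table: [., ., 145, 520, 948, 607, 413, ., ., 207, .]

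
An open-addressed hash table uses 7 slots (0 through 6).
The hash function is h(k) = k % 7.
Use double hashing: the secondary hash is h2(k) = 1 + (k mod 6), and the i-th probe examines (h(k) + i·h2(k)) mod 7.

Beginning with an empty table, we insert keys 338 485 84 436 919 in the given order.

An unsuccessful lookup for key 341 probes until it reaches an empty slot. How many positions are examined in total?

Insert 338: h=2, slot 2 empty → index 2.
Insert 485: h=2, h2=6, slot 2 occupied → index 1.
Insert 84: h=0, slot 0 empty → index 0.
Insert 436: h=2, h2=5, slots 2,0 occupied → index 5.
Insert 919: h=2, h2=2, slot 2 occupied → index 4.
Table: [84, 485, 338, —, 919, 436, —]
Lookup 341: h=5, h2=6, probe 5,4,3 → slot 3 empty, not found.

3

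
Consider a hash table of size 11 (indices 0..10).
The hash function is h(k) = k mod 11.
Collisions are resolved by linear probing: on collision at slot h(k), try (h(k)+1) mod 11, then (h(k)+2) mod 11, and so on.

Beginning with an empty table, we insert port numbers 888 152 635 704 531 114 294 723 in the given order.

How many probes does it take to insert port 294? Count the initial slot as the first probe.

888 hashes to 8; slot 8 is free => place at 8.
152 hashes to 9; slot 9 is free => place at 9.
635 hashes to 8; 8,9 taken => place at 10.
704 hashes to 0; slot 0 is free => place at 0.
531 hashes to 3; slot 3 is free => place at 3.
114 hashes to 4; slot 4 is free => place at 4.
294 hashes to 8; 8,9,10,0 taken => place at 1.
723 hashes to 8; 8,9,10,0,1 taken => place at 2.
Table: [704, 294, 723, 531, 114, ∅, ∅, ∅, 888, 152, 635]

5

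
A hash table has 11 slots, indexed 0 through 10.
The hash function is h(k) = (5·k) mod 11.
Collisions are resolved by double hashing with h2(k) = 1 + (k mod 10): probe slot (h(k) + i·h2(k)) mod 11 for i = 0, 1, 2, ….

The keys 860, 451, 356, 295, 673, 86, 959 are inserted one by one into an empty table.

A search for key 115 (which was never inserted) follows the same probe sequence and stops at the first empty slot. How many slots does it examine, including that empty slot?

3

Insert 860: h=10, slot 10 empty => index 10.
Insert 451: h=0, slot 0 empty => index 0.
Insert 356: h=9, slot 9 empty => index 9.
Insert 295: h=1, slot 1 empty => index 1.
Insert 673: h=10, h2=4, slot 10 occupied => index 3.
Insert 86: h=1, h2=7, slot 1 occupied => index 8.
Insert 959: h=10, h2=10, slots 10,9,8 occupied => index 7.
Table: [451, 295, ., 673, ., ., ., 959, 86, 356, 860]
Lookup 115: h=3, h2=6, probe 3,9,4 → slot 4 empty, not found.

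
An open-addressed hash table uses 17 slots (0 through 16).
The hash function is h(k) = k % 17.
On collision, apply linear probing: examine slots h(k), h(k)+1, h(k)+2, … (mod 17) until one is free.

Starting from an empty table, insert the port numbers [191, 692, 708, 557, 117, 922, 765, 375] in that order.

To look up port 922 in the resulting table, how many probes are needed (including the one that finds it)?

2

Insert 191: h=4, slot 4 empty => index 4.
Insert 692: h=12, slot 12 empty => index 12.
Insert 708: h=11, slot 11 empty => index 11.
Insert 557: h=13, slot 13 empty => index 13.
Insert 117: h=15, slot 15 empty => index 15.
Insert 922: h=4, slot 4 occupied => index 5.
Insert 765: h=0, slot 0 empty => index 0.
Insert 375: h=1, slot 1 empty => index 1.
Table: [765, 375, —, —, 191, 922, —, —, —, —, —, 708, 692, 557, —, 117, —]
Lookup 922: h=4, probe 4,5 → found at 5.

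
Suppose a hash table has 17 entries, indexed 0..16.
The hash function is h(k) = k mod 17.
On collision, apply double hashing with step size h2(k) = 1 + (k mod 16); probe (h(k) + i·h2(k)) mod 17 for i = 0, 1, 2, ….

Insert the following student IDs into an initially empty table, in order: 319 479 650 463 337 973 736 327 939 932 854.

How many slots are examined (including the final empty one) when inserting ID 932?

319 hashes to 13; slot 13 is free → place at 13.
479 hashes to 3; slot 3 is free → place at 3.
650 hashes to 4; slot 4 is free → place at 4.
463 hashes to 4, h2=16; 4,3 taken → place at 2.
337 hashes to 14; slot 14 is free → place at 14.
973 hashes to 4, h2=14; 4 taken → place at 1.
736 hashes to 5; slot 5 is free → place at 5.
327 hashes to 4, h2=8; 4 taken → place at 12.
939 hashes to 4, h2=12; 4 taken → place at 16.
932 hashes to 14, h2=5; 14,2 taken → place at 7.
854 hashes to 4, h2=7; 4 taken → place at 11.
Table: [_, 973, 463, 479, 650, 736, _, 932, _, _, _, 854, 327, 319, 337, _, 939]

3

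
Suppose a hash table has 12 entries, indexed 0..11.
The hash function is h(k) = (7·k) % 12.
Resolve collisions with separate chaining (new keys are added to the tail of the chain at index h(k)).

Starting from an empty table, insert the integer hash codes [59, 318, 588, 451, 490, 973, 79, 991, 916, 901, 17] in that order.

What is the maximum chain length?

3

Insert 59: h=5, bucket 5 empty → new chain.
Insert 318: h=6, bucket 6 empty → new chain.
Insert 588: h=0, bucket 0 empty → new chain.
Insert 451: h=1, bucket 1 empty → new chain.
Insert 490: h=10, bucket 10 empty → new chain.
Insert 973: h=7, bucket 7 empty → new chain.
Insert 79: h=1, bucket 1 nonempty → append to chain.
Insert 991: h=1, bucket 1 nonempty → append to chain.
Insert 916: h=4, bucket 4 empty → new chain.
Insert 901: h=7, bucket 7 nonempty → append to chain.
Insert 17: h=11, bucket 11 empty → new chain.
Final buckets:
0: 588
1: 451 -> 79 -> 991
2: .
3: .
4: 916
5: 59
6: 318
7: 973 -> 901
8: .
9: .
10: 490
11: 17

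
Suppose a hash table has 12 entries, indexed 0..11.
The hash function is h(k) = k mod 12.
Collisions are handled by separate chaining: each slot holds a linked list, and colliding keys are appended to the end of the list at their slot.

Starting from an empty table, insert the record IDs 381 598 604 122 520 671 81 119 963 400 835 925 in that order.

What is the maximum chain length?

381 → bucket 9
598 → bucket 10
604 → bucket 4
122 → bucket 2
520 → bucket 4 (collision)
671 → bucket 11
81 → bucket 9 (collision)
119 → bucket 11 (collision)
963 → bucket 3
400 → bucket 4 (collision)
835 → bucket 7
925 → bucket 1
Final buckets:
0: —
1: 925
2: 122
3: 963
4: 604 -> 520 -> 400
5: —
6: —
7: 835
8: —
9: 381 -> 81
10: 598
11: 671 -> 119

3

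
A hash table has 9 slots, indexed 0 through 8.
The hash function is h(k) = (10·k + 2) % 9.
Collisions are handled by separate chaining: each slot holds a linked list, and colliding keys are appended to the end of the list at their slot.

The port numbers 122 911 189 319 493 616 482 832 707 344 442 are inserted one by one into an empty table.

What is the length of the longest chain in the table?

122 → bucket 7
911 → bucket 4
189 → bucket 2
319 → bucket 6
493 → bucket 0
616 → bucket 6 (collision)
482 → bucket 7 (collision)
832 → bucket 6 (collision)
707 → bucket 7 (collision)
344 → bucket 4 (collision)
442 → bucket 3
Final buckets:
0: 493
1: —
2: 189
3: 442
4: 911 -> 344
5: —
6: 319 -> 616 -> 832
7: 122 -> 482 -> 707
8: —

3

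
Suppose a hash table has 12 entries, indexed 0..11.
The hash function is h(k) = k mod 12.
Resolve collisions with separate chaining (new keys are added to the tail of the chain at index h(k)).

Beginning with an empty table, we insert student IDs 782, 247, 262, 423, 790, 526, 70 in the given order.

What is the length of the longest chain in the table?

4

782 → bucket 2
247 → bucket 7
262 → bucket 10
423 → bucket 3
790 → bucket 10 (collision)
526 → bucket 10 (collision)
70 → bucket 10 (collision)
Final buckets:
0: -
1: -
2: 782
3: 423
4: -
5: -
6: -
7: 247
8: -
9: -
10: 262 -> 790 -> 526 -> 70
11: -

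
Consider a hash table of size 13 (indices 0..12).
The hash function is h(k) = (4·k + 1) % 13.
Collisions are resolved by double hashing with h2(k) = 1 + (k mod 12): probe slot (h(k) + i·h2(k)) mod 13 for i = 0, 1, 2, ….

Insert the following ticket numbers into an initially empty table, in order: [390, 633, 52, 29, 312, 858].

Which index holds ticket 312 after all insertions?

2

390: h=1 -> slot 1
633: h=11 -> slot 11
52: h=1, h2=5, probe 1,6 -> slot 6
29: h=0 -> slot 0
312: h=1, h2=1, probe 1,2 -> slot 2
858: h=1, h2=7, probe 1,8 -> slot 8
Table: [29, 390, 312, —, —, —, 52, —, 858, —, —, 633, —]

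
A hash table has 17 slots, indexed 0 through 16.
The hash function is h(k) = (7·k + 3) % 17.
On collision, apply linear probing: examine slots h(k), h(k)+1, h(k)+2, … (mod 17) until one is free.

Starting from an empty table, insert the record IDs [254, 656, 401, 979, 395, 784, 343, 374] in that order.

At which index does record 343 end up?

8

254 hashes to 13; slot 13 is free → place at 13.
656 hashes to 5; slot 5 is free → place at 5.
401 hashes to 5; 5 taken → place at 6.
979 hashes to 5; 5,6 taken → place at 7.
395 hashes to 14; slot 14 is free → place at 14.
784 hashes to 0; slot 0 is free → place at 0.
343 hashes to 7; 7 taken → place at 8.
374 hashes to 3; slot 3 is free → place at 3.
Table: [784, _, _, 374, _, 656, 401, 979, 343, _, _, _, _, 254, 395, _, _]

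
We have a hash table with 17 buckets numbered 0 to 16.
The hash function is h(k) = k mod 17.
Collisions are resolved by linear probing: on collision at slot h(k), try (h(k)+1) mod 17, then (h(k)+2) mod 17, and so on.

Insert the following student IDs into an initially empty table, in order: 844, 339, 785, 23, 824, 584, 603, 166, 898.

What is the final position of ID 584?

Insert 844: h=11, slot 11 empty => index 11.
Insert 339: h=16, slot 16 empty => index 16.
Insert 785: h=3, slot 3 empty => index 3.
Insert 23: h=6, slot 6 empty => index 6.
Insert 824: h=8, slot 8 empty => index 8.
Insert 584: h=6, slot 6 occupied => index 7.
Insert 603: h=8, slot 8 occupied => index 9.
Insert 166: h=13, slot 13 empty => index 13.
Insert 898: h=14, slot 14 empty => index 14.
Table: [_, _, _, 785, _, _, 23, 584, 824, 603, _, 844, _, 166, 898, _, 339]

7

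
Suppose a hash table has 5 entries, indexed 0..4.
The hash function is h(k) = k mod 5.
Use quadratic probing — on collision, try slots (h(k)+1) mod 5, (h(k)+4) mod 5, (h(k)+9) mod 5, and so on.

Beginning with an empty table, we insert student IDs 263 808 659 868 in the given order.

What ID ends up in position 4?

808

263: h=3 → slot 3
808: h=3, probe 3,4 → slot 4
659: h=4, probe 4,0 → slot 0
868: h=3, probe 3,4,2 → slot 2
Table: [659, —, 868, 263, 808]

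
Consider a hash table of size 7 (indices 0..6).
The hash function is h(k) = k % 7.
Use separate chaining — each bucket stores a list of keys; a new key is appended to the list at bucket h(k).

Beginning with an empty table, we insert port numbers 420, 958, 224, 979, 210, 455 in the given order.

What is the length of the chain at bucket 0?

4

Insert 420: h=0, bucket 0 empty -> new chain.
Insert 958: h=6, bucket 6 empty -> new chain.
Insert 224: h=0, bucket 0 nonempty -> append to chain.
Insert 979: h=6, bucket 6 nonempty -> append to chain.
Insert 210: h=0, bucket 0 nonempty -> append to chain.
Insert 455: h=0, bucket 0 nonempty -> append to chain.
Final buckets:
0: 420 -> 224 -> 210 -> 455
1: -
2: -
3: -
4: -
5: -
6: 958 -> 979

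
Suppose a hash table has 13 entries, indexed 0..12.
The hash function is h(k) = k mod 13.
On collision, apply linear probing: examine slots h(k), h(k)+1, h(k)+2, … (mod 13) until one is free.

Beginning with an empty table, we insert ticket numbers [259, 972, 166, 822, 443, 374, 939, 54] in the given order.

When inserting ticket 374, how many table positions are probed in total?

259: h=12 → slot 12
972: h=10 → slot 10
166: h=10, probe 10,11 → slot 11
822: h=3 → slot 3
443: h=1 → slot 1
374: h=10, probe 10,11,12,0 → slot 0
939: h=3, probe 3,4 → slot 4
54: h=2 → slot 2
Table: [374, 443, 54, 822, 939, ., ., ., ., ., 972, 166, 259]

4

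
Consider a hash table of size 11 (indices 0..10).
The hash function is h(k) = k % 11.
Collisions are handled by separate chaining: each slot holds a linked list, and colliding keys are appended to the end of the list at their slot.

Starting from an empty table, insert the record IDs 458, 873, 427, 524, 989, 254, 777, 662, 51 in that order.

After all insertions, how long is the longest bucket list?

4

Insert 458: h=7, bucket 7 empty → new chain.
Insert 873: h=4, bucket 4 empty → new chain.
Insert 427: h=9, bucket 9 empty → new chain.
Insert 524: h=7, bucket 7 nonempty → append to chain.
Insert 989: h=10, bucket 10 empty → new chain.
Insert 254: h=1, bucket 1 empty → new chain.
Insert 777: h=7, bucket 7 nonempty → append to chain.
Insert 662: h=2, bucket 2 empty → new chain.
Insert 51: h=7, bucket 7 nonempty → append to chain.
Final buckets:
0: ∅
1: 254
2: 662
3: ∅
4: 873
5: ∅
6: ∅
7: 458 -> 524 -> 777 -> 51
8: ∅
9: 427
10: 989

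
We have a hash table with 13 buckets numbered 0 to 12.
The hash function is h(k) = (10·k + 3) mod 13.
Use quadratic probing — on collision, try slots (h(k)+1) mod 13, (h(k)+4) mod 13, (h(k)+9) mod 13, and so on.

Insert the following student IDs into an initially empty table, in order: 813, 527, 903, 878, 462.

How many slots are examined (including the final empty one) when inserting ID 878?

Insert 813: h=8, slot 8 empty → index 8.
Insert 527: h=8, slot 8 occupied → index 9.
Insert 903: h=11, slot 11 empty → index 11.
Insert 878: h=8, slots 8,9 occupied → index 12.
Insert 462: h=8, slots 8,9,12 occupied → index 4.
Table: [-, -, -, -, 462, -, -, -, 813, 527, -, 903, 878]

3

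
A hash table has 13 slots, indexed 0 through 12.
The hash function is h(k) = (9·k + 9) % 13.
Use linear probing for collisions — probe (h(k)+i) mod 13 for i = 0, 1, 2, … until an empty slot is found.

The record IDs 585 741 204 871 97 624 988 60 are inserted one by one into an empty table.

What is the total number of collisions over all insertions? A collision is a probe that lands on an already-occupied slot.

16

585 hashes to 9; slot 9 is free => place at 9.
741 hashes to 9; 9 taken => place at 10.
204 hashes to 12; slot 12 is free => place at 12.
871 hashes to 9; 9,10 taken => place at 11.
97 hashes to 11; 11,12 taken => place at 0.
624 hashes to 9; 9,10,11,12,0 taken => place at 1.
988 hashes to 9; 9,10,11,12,0,1 taken => place at 2.
60 hashes to 3; slot 3 is free => place at 3.
Table: [97, 624, 988, 60, ., ., ., ., ., 585, 741, 871, 204]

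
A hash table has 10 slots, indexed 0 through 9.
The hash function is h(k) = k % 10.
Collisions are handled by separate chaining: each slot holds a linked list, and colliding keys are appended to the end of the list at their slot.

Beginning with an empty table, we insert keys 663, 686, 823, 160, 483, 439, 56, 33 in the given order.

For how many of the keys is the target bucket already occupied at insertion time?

4

663 → bucket 3
686 → bucket 6
823 → bucket 3 (collision)
160 → bucket 0
483 → bucket 3 (collision)
439 → bucket 9
56 → bucket 6 (collision)
33 → bucket 3 (collision)
Final buckets:
0: 160
1: —
2: —
3: 663 -> 823 -> 483 -> 33
4: —
5: —
6: 686 -> 56
7: —
8: —
9: 439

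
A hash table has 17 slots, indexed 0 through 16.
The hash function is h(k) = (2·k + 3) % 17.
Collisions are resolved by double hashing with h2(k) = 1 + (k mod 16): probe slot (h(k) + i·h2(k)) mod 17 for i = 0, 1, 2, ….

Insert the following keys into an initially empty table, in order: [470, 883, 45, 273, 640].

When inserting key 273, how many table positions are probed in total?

470: h=8 → slot 8
883: h=1 → slot 1
45: h=8, h2=14, probe 8,5 → slot 5
273: h=5, h2=2, probe 5,7 → slot 7
640: h=8, h2=1, probe 8,9 → slot 9
Table: [_, 883, _, _, _, 45, _, 273, 470, 640, _, _, _, _, _, _, _]

2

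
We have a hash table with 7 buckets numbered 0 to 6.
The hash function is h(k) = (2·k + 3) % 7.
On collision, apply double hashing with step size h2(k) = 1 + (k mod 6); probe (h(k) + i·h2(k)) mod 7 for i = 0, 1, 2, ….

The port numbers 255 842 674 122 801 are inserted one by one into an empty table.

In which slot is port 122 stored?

Insert 255: h=2, slot 2 empty → index 2.
Insert 842: h=0, slot 0 empty → index 0.
Insert 674: h=0, h2=3, slot 0 occupied → index 3.
Insert 122: h=2, h2=3, slot 2 occupied → index 5.
Insert 801: h=2, h2=4, slot 2 occupied → index 6.
Table: [842, _, 255, 674, _, 122, 801]

5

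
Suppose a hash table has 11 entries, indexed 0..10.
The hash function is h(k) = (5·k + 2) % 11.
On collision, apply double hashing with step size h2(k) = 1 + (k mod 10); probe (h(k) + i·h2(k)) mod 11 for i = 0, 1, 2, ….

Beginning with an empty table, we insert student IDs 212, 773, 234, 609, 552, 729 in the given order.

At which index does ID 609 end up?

9

Insert 212: h=6, slot 6 empty => index 6.
Insert 773: h=6, h2=4, slot 6 occupied => index 10.
Insert 234: h=6, h2=5, slot 6 occupied => index 0.
Insert 609: h=0, h2=10, slots 0,10 occupied => index 9.
Insert 552: h=1, slot 1 empty => index 1.
Insert 729: h=6, h2=10, slot 6 occupied => index 5.
Table: [234, 552, ., ., ., 729, 212, ., ., 609, 773]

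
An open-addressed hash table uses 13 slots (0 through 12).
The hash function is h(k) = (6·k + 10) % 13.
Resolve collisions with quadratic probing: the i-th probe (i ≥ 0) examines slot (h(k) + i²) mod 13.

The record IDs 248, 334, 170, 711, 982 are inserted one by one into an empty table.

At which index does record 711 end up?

0

248 hashes to 3; slot 3 is free -> place at 3.
334 hashes to 12; slot 12 is free -> place at 12.
170 hashes to 3; 3 taken -> place at 4.
711 hashes to 12; 12 taken -> place at 0.
982 hashes to 0; 0 taken -> place at 1.
Table: [711, 982, -, 248, 170, -, -, -, -, -, -, -, 334]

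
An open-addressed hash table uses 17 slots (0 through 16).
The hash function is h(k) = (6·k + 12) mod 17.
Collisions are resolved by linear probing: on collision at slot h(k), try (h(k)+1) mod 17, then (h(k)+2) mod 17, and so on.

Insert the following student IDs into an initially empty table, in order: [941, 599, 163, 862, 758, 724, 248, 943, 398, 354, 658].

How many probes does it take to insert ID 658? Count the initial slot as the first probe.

2

Insert 941: h=14, slot 14 empty => index 14.
Insert 599: h=2, slot 2 empty => index 2.
Insert 163: h=4, slot 4 empty => index 4.
Insert 862: h=16, slot 16 empty => index 16.
Insert 758: h=4, slot 4 occupied => index 5.
Insert 724: h=4, slots 4,5 occupied => index 6.
Insert 248: h=4, slots 4,5,6 occupied => index 7.
Insert 943: h=9, slot 9 empty => index 9.
Insert 398: h=3, slot 3 empty => index 3.
Insert 354: h=11, slot 11 empty => index 11.
Insert 658: h=16, slot 16 occupied => index 0.
Table: [658, -, 599, 398, 163, 758, 724, 248, -, 943, -, 354, -, -, 941, -, 862]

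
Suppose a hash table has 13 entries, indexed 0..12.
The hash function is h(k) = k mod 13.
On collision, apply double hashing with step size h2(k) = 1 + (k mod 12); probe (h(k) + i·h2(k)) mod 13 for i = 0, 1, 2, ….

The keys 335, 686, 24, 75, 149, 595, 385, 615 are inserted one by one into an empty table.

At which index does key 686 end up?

Insert 335: h=10, slot 10 empty → index 10.
Insert 686: h=10, h2=3, slot 10 occupied → index 0.
Insert 24: h=11, slot 11 empty → index 11.
Insert 75: h=10, h2=4, slot 10 occupied → index 1.
Insert 149: h=6, slot 6 empty → index 6.
Insert 595: h=10, h2=8, slot 10 occupied → index 5.
Insert 385: h=8, slot 8 empty → index 8.
Insert 615: h=4, slot 4 empty → index 4.
Table: [686, 75, _, _, 615, 595, 149, _, 385, _, 335, 24, _]

0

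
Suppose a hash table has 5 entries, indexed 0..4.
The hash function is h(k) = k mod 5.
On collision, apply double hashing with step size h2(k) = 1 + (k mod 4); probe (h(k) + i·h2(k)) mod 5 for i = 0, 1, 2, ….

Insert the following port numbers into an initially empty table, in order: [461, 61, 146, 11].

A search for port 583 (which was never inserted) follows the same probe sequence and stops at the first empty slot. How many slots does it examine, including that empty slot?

2

461: h=1 → slot 1
61: h=1, h2=2, probe 1,3 → slot 3
146: h=1, h2=3, probe 1,4 → slot 4
11: h=1, h2=4, probe 1,0 → slot 0
Table: [11, 461, _, 61, 146]
Lookup 583: h=3, h2=4, probe 3,2 → slot 2 empty, not found.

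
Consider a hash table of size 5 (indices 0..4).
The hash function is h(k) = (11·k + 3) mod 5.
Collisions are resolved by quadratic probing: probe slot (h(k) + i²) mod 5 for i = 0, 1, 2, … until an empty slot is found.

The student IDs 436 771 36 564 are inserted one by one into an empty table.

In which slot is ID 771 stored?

0

Insert 436: h=4, slot 4 empty → index 4.
Insert 771: h=4, slot 4 occupied → index 0.
Insert 36: h=4, slots 4,0 occupied → index 3.
Insert 564: h=2, slot 2 empty → index 2.
Table: [771, ., 564, 36, 436]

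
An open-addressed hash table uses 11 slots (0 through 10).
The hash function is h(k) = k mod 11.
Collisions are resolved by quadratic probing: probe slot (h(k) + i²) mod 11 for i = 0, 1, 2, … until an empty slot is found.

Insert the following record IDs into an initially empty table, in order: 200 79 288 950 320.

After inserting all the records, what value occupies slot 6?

200 hashes to 2; slot 2 is free -> place at 2.
79 hashes to 2; 2 taken -> place at 3.
288 hashes to 2; 2,3 taken -> place at 6.
950 hashes to 4; slot 4 is free -> place at 4.
320 hashes to 1; slot 1 is free -> place at 1.
Table: [∅, 320, 200, 79, 950, ∅, 288, ∅, ∅, ∅, ∅]

288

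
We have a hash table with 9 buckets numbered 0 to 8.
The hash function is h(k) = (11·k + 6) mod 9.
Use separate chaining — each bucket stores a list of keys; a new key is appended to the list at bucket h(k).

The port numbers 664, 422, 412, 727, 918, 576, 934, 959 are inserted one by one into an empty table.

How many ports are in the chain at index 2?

Insert 664: h=2, bucket 2 empty → new chain.
Insert 422: h=4, bucket 4 empty → new chain.
Insert 412: h=2, bucket 2 nonempty → append to chain.
Insert 727: h=2, bucket 2 nonempty → append to chain.
Insert 918: h=6, bucket 6 empty → new chain.
Insert 576: h=6, bucket 6 nonempty → append to chain.
Insert 934: h=2, bucket 2 nonempty → append to chain.
Insert 959: h=7, bucket 7 empty → new chain.
Final buckets:
0: —
1: —
2: 664 -> 412 -> 727 -> 934
3: —
4: 422
5: —
6: 918 -> 576
7: 959
8: —

4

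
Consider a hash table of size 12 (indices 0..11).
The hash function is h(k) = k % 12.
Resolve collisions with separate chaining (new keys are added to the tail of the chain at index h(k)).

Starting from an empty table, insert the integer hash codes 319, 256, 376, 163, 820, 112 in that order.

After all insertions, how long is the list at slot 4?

4

319 -> bucket 7
256 -> bucket 4
376 -> bucket 4 (collision)
163 -> bucket 7 (collision)
820 -> bucket 4 (collision)
112 -> bucket 4 (collision)
Final buckets:
0: _
1: _
2: _
3: _
4: 256 -> 376 -> 820 -> 112
5: _
6: _
7: 319 -> 163
8: _
9: _
10: _
11: _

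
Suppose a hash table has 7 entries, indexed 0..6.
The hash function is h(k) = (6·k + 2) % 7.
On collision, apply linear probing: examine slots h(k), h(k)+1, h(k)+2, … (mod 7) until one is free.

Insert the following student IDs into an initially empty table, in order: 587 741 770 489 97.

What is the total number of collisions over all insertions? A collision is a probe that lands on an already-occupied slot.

587: h=3 => slot 3
741: h=3, probe 3,4 => slot 4
770: h=2 => slot 2
489: h=3, probe 3,4,5 => slot 5
97: h=3, probe 3,4,5,6 => slot 6
Table: [-, -, 770, 587, 741, 489, 97]

6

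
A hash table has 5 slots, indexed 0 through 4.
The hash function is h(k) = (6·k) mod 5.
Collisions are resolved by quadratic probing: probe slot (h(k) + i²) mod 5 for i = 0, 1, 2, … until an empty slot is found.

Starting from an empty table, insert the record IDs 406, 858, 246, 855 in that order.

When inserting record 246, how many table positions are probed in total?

2

406: h=1 -> slot 1
858: h=3 -> slot 3
246: h=1, probe 1,2 -> slot 2
855: h=0 -> slot 0
Table: [855, 406, 246, 858, -]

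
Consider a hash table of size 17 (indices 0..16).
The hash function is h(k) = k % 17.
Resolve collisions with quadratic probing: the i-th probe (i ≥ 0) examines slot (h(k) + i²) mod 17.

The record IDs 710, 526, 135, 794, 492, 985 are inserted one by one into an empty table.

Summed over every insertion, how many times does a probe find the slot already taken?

6

710 hashes to 13; slot 13 is free → place at 13.
526 hashes to 16; slot 16 is free → place at 16.
135 hashes to 16; 16 taken → place at 0.
794 hashes to 12; slot 12 is free → place at 12.
492 hashes to 16; 16,0 taken → place at 3.
985 hashes to 16; 16,0,3 taken → place at 8.
Table: [135, -, -, 492, -, -, -, -, 985, -, -, -, 794, 710, -, -, 526]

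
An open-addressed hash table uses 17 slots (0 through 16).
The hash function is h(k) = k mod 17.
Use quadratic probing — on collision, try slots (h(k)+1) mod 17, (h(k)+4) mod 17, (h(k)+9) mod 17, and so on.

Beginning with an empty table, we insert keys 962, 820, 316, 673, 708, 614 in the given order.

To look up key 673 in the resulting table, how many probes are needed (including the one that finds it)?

3

962: h=10 → slot 10
820: h=4 → slot 4
316: h=10, probe 10,11 → slot 11
673: h=10, probe 10,11,14 → slot 14
708: h=11, probe 11,12 → slot 12
614: h=2 → slot 2
Table: [—, —, 614, —, 820, —, —, —, —, —, 962, 316, 708, —, 673, —, —]
Lookup 673: h=10, probe 10,11,14 → found at 14.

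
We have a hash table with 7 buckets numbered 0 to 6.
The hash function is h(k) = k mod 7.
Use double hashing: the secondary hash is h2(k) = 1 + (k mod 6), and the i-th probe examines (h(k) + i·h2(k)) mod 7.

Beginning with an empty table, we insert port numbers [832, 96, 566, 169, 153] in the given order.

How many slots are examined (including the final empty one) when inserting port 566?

2

Insert 832: h=6, slot 6 empty => index 6.
Insert 96: h=5, slot 5 empty => index 5.
Insert 566: h=6, h2=3, slot 6 occupied => index 2.
Insert 169: h=1, slot 1 empty => index 1.
Insert 153: h=6, h2=4, slot 6 occupied => index 3.
Table: [∅, 169, 566, 153, ∅, 96, 832]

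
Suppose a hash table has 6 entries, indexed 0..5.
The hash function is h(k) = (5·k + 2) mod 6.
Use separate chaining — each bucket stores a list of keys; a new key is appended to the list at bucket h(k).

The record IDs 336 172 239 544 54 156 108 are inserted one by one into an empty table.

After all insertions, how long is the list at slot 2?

Insert 336: h=2, bucket 2 empty → new chain.
Insert 172: h=4, bucket 4 empty → new chain.
Insert 239: h=3, bucket 3 empty → new chain.
Insert 544: h=4, bucket 4 nonempty → append to chain.
Insert 54: h=2, bucket 2 nonempty → append to chain.
Insert 156: h=2, bucket 2 nonempty → append to chain.
Insert 108: h=2, bucket 2 nonempty → append to chain.
Final buckets:
0: -
1: -
2: 336 -> 54 -> 156 -> 108
3: 239
4: 172 -> 544
5: -

4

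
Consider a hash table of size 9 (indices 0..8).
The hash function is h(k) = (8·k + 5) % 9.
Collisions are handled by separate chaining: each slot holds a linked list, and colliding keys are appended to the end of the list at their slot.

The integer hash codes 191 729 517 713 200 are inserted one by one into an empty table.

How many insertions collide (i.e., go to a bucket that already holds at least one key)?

2

Insert 191: h=3, bucket 3 empty -> new chain.
Insert 729: h=5, bucket 5 empty -> new chain.
Insert 517: h=1, bucket 1 empty -> new chain.
Insert 713: h=3, bucket 3 nonempty -> append to chain.
Insert 200: h=3, bucket 3 nonempty -> append to chain.
Final buckets:
0: -
1: 517
2: -
3: 191 -> 713 -> 200
4: -
5: 729
6: -
7: -
8: -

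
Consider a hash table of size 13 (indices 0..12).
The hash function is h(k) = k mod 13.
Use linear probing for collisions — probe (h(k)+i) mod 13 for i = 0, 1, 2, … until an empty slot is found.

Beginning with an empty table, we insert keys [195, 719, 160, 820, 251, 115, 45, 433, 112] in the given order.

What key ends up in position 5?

195 hashes to 0; slot 0 is free => place at 0.
719 hashes to 4; slot 4 is free => place at 4.
160 hashes to 4; 4 taken => place at 5.
820 hashes to 1; slot 1 is free => place at 1.
251 hashes to 4; 4,5 taken => place at 6.
115 hashes to 11; slot 11 is free => place at 11.
45 hashes to 6; 6 taken => place at 7.
433 hashes to 4; 4,5,6,7 taken => place at 8.
112 hashes to 8; 8 taken => place at 9.
Table: [195, 820, ., ., 719, 160, 251, 45, 433, 112, ., 115, .]

160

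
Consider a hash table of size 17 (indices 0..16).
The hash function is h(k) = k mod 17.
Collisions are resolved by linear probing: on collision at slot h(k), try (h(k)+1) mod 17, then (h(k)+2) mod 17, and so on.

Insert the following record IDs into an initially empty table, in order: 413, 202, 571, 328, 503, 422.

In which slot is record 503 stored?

11

413: h=5 → slot 5
202: h=15 → slot 15
571: h=10 → slot 10
328: h=5, probe 5,6 → slot 6
503: h=10, probe 10,11 → slot 11
422: h=14 → slot 14
Table: [., ., ., ., ., 413, 328, ., ., ., 571, 503, ., ., 422, 202, .]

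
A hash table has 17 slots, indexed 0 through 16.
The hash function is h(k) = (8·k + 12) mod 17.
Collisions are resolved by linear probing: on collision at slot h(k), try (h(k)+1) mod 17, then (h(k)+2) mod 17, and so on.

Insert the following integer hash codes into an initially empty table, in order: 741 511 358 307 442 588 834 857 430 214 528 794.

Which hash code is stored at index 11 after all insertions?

Insert 741: h=7, slot 7 empty => index 7.
Insert 511: h=3, slot 3 empty => index 3.
Insert 358: h=3, slot 3 occupied => index 4.
Insert 307: h=3, slots 3,4 occupied => index 5.
Insert 442: h=12, slot 12 empty => index 12.
Insert 588: h=7, slot 7 occupied => index 8.
Insert 834: h=3, slots 3,4,5 occupied => index 6.
Insert 857: h=0, slot 0 empty => index 0.
Insert 430: h=1, slot 1 empty => index 1.
Insert 214: h=7, slots 7,8 occupied => index 9.
Insert 528: h=3, slots 3,4,5,6,7,8,9 occupied => index 10.
Insert 794: h=6, slots 6,7,8,9,10 occupied => index 11.
Table: [857, 430, —, 511, 358, 307, 834, 741, 588, 214, 528, 794, 442, —, —, —, —]

794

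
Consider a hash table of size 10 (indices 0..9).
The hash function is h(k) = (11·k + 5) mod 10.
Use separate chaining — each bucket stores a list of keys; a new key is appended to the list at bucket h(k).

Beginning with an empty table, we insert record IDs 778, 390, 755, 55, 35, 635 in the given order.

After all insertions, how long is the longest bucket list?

Insert 778: h=3, bucket 3 empty -> new chain.
Insert 390: h=5, bucket 5 empty -> new chain.
Insert 755: h=0, bucket 0 empty -> new chain.
Insert 55: h=0, bucket 0 nonempty -> append to chain.
Insert 35: h=0, bucket 0 nonempty -> append to chain.
Insert 635: h=0, bucket 0 nonempty -> append to chain.
Final buckets:
0: 755 -> 55 -> 35 -> 635
1: ∅
2: ∅
3: 778
4: ∅
5: 390
6: ∅
7: ∅
8: ∅
9: ∅

4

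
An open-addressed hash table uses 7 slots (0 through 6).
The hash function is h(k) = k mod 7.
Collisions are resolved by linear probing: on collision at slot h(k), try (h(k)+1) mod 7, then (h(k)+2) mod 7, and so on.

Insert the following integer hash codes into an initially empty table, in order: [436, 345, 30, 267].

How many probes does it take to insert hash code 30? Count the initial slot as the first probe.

436: h=2 -> slot 2
345: h=2, probe 2,3 -> slot 3
30: h=2, probe 2,3,4 -> slot 4
267: h=1 -> slot 1
Table: [., 267, 436, 345, 30, ., .]

3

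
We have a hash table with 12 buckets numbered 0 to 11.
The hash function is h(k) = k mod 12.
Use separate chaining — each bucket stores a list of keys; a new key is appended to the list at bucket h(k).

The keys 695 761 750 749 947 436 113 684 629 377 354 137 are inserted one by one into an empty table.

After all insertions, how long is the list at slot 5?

6

Insert 695: h=11, bucket 11 empty -> new chain.
Insert 761: h=5, bucket 5 empty -> new chain.
Insert 750: h=6, bucket 6 empty -> new chain.
Insert 749: h=5, bucket 5 nonempty -> append to chain.
Insert 947: h=11, bucket 11 nonempty -> append to chain.
Insert 436: h=4, bucket 4 empty -> new chain.
Insert 113: h=5, bucket 5 nonempty -> append to chain.
Insert 684: h=0, bucket 0 empty -> new chain.
Insert 629: h=5, bucket 5 nonempty -> append to chain.
Insert 377: h=5, bucket 5 nonempty -> append to chain.
Insert 354: h=6, bucket 6 nonempty -> append to chain.
Insert 137: h=5, bucket 5 nonempty -> append to chain.
Final buckets:
0: 684
1: .
2: .
3: .
4: 436
5: 761 -> 749 -> 113 -> 629 -> 377 -> 137
6: 750 -> 354
7: .
8: .
9: .
10: .
11: 695 -> 947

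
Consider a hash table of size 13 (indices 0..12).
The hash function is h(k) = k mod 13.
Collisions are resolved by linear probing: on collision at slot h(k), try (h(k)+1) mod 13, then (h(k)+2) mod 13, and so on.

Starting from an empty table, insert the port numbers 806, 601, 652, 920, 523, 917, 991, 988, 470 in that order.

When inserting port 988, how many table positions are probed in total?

2

806: h=0 → slot 0
601: h=3 → slot 3
652: h=2 → slot 2
920: h=10 → slot 10
523: h=3, probe 3,4 → slot 4
917: h=7 → slot 7
991: h=3, probe 3,4,5 → slot 5
988: h=0, probe 0,1 → slot 1
470: h=2, probe 2,3,4,5,6 → slot 6
Table: [806, 988, 652, 601, 523, 991, 470, 917, -, -, 920, -, -]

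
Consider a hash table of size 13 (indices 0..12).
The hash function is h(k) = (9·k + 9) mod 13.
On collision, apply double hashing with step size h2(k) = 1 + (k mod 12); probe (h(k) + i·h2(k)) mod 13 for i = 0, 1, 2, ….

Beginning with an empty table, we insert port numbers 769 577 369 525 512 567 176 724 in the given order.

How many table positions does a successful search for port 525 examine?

3

769: h=1 -> slot 1
577: h=2 -> slot 2
369: h=2, h2=10, probe 2,12 -> slot 12
525: h=2, h2=10, probe 2,12,9 -> slot 9
512: h=2, h2=9, probe 2,11 -> slot 11
567: h=3 -> slot 3
176: h=7 -> slot 7
724: h=12, h2=5, probe 12,4 -> slot 4
Table: [., 769, 577, 567, 724, ., ., 176, ., 525, ., 512, 369]
Lookup 525: h=2, h2=10, probe 2,12,9 → found at 9.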